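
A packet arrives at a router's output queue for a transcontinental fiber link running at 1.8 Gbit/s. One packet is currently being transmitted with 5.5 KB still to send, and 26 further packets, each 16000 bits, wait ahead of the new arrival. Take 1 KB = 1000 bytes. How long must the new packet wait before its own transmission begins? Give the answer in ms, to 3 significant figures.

0.256 ms

Each queued packet: L/R = 16000/1800000000 = 0.00888889 ms.
26 queued → 0.231111 ms.
Plus remaining 44000 bits of current packet: 0.0244444 ms.
Queuing delay = 0.256 ms.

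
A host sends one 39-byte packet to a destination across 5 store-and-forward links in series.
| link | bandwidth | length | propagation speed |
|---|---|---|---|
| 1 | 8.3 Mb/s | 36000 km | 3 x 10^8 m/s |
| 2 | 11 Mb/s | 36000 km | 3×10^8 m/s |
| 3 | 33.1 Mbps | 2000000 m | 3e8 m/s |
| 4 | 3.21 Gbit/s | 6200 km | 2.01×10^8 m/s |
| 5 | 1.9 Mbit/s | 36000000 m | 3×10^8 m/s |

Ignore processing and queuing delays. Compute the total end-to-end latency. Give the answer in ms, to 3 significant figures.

L = 39 × 8 = 312 bits.
Transmission delays (L/R per hop): 0.0375904, 0.0283636, 0.00942598, 9.71963e-05, 0.164211 ms; sum = 0.239688 ms.
Propagation delays (d/s per hop): 120, 120, 6.66667, 30.8458, 120 ms; sum = 397.512 ms.
End-to-end = 398 ms.

398 ms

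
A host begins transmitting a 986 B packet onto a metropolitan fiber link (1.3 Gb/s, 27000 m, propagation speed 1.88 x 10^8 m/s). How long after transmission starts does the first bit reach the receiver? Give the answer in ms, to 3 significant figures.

0.144 ms

First bit experiences only propagation delay: d/s = 27000/188000000 = 0.144 ms.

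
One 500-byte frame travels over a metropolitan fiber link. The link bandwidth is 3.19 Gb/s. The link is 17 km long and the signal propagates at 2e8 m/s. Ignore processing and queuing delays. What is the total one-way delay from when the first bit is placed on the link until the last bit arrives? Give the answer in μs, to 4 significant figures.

L = 500 × 8 = 4000 bits.
Transmission delay = L/R = 4000 / 3190000000 = 1.25392 μs.
Propagation delay = d/s = 17000 m / 200000000 m/s = 85 μs.
Total = 86.25 μs.

86.25 μs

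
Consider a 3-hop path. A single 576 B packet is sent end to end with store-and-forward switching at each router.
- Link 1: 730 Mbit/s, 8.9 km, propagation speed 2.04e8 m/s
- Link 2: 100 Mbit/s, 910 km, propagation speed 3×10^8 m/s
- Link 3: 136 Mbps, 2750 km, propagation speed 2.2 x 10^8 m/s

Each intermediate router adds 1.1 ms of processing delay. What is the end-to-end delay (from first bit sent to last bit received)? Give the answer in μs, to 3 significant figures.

17900 μs

L = 576 × 8 = 4608 bits.
Transmission delays (L/R per hop): 6.31233, 46.08, 33.8824 μs; sum = 86.2747 μs.
Propagation delays (d/s per hop): 43.6275, 3033.33, 12500 μs; sum = 15577 μs.
Processing at 2 router(s): 2 × 1.1 ms = 2200 μs.
End-to-end = 17900 μs.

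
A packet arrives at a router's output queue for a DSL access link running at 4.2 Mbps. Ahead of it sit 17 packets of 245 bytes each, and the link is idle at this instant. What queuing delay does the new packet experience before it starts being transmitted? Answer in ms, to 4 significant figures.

Each queued packet: L/R = 1960/4200000 = 0.466667 ms.
17 queued → 7.93333 ms.
Queuing delay = 7.933 ms.

7.933 ms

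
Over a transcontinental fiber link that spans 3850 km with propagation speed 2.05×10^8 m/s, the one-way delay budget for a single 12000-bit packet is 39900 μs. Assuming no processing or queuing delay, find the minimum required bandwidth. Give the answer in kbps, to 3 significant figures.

568 kbps

Propagation delay = 3850000 / 2.05e+08 = 18780.5 μs.
Transmission budget = 39900 − 18780.5 = 21119.5 μs.
R ≥ L / t_tx = 12000 bits / 0.0211195 s = 568 kbps.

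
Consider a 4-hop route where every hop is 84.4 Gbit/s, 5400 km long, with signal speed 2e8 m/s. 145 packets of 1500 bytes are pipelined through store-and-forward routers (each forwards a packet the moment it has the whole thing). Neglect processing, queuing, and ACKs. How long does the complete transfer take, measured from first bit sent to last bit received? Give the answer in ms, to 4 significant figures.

Per-hop transmission t_tx = L/R = 12000/84400000000 = 0.00014218 ms.
Per-hop propagation t_prop = 5400000/200000000 = 27 ms.
Pipeline fill: first packet needs 4·t_tx to clear all hops; remaining 144 packets each add one t_tx.
Total = (4+145-1)·t_tx + 4·t_prop = 148·0.00014218 + 4·27 = 108.0 ms.

108.0 ms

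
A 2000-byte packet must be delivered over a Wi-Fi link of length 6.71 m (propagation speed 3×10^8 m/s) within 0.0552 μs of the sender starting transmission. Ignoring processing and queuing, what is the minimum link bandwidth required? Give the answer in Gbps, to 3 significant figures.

487 Gbps

L = 16000 bits.
Propagation delay = 6.71 / 300000000 = 0.0223667 μs.
Transmission budget = 0.0552 − 0.0223667 = 0.0328333 μs.
R ≥ L / t_tx = 16000 bits / 3.28333e-08 s = 487 Gbps.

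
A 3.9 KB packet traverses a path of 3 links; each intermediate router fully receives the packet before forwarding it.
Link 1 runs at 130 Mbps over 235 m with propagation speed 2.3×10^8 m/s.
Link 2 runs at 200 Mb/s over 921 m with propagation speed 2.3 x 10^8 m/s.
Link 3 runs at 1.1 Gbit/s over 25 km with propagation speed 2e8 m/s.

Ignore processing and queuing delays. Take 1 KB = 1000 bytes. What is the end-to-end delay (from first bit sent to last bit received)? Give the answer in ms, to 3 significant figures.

L = 31200 bits.
Transmission delays (L/R per hop): 0.24, 0.156, 0.0283636 ms; sum = 0.424364 ms.
Propagation delays (d/s per hop): 0.00102174, 0.00400435, 0.125 ms; sum = 0.130026 ms.
End-to-end = 0.554 ms.

0.554 ms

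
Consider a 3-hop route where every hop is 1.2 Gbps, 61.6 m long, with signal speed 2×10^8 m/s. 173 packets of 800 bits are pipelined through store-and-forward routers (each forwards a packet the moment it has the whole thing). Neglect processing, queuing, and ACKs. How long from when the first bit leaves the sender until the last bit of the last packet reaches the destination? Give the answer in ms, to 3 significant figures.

0.118 ms

Per-hop transmission t_tx = L/R = 800/1200000000 = 0.000666667 ms.
Per-hop propagation t_prop = 61.6/200000000 = 0.000308 ms.
Pipeline fill: first packet needs 3·t_tx to clear all hops; remaining 172 packets each add one t_tx.
Total = (3+173-1)·t_tx + 3·t_prop = 175·0.000666667 + 3·0.000308 = 0.118 ms.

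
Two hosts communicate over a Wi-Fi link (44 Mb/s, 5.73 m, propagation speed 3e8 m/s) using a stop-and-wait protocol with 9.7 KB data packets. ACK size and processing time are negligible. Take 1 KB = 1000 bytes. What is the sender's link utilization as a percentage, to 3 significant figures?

t_tx = L/R = 77600/44000000 = 0.00176364 s.
t_prop = 5.73/300000000 = 1.91e-08 s; RTT = 3.82e-08 s.
Cycle = t_tx + RTT = 0.00176367 s.
Utilization = t_tx / cycle = 0.00176364/0.00176367 = 100 %.

100 %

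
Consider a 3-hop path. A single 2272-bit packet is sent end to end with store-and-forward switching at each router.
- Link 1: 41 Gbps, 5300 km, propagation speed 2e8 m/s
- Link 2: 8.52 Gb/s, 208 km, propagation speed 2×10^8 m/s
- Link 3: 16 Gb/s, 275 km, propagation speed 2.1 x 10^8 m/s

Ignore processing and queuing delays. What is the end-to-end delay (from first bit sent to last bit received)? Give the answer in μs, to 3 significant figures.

28800 μs

Transmission delays (L/R per hop): 0.0554146, 0.266667, 0.142 μs; sum = 0.464081 μs.
Propagation delays (d/s per hop): 26500, 1040, 1309.52 μs; sum = 28849.5 μs.
End-to-end = 28800 μs.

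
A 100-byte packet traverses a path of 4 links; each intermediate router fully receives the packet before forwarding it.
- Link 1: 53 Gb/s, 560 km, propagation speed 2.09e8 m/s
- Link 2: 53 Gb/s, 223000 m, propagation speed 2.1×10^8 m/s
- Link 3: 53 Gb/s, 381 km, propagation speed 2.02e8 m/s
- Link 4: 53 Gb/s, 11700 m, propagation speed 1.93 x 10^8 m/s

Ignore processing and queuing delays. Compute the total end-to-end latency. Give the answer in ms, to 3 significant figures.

5.69 ms

L = 100 × 8 = 800 bits.
Transmission delay per hop = L/R = 800/53000000000 = 1.50943e-05 ms; 4 hops → 6.03774e-05 ms.
Propagation delays (d/s per hop): 2.67943, 1.0619, 1.88614, 0.0606218 ms; sum = 5.68809 ms.
End-to-end = 5.69 ms.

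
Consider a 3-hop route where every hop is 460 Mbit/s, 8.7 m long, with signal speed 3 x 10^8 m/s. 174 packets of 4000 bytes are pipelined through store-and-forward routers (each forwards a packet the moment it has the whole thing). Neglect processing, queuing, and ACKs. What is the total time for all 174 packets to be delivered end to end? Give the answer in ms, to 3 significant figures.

12.2 ms

Per-hop transmission t_tx = L/R = 32000/460000000 = 0.0695652 ms.
Per-hop propagation t_prop = 8.7/300000000 = 2.9e-05 ms.
Pipeline fill: first packet needs 3·t_tx to clear all hops; remaining 173 packets each add one t_tx.
Total = (3+174-1)·t_tx + 3·t_prop = 176·0.0695652 + 3·2.9e-05 = 12.2 ms.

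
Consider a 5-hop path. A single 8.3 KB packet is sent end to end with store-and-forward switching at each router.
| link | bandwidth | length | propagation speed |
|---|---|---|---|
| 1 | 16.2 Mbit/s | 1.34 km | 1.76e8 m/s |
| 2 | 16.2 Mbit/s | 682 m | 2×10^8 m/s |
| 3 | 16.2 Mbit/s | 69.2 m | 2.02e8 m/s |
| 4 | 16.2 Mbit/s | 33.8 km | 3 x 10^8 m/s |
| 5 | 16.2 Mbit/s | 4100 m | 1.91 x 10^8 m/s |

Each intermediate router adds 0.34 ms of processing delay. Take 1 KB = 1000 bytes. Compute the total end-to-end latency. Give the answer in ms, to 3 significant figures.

L = 66400 bits.
Transmission delay per hop = L/R = 66400/16200000 = 4.09877 ms; 5 hops → 20.4938 ms.
Propagation delays (d/s per hop): 0.00761364, 0.00341, 0.000342574, 0.112667, 0.021466 ms; sum = 0.145499 ms.
Processing at 4 router(s): 4 × 0.34 ms = 1.36 ms.
End-to-end = 22.0 ms.

22.0 ms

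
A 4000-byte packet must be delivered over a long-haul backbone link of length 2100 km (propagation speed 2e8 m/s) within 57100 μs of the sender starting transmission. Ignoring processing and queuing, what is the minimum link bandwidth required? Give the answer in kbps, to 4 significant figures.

L = 32000 bits.
Propagation delay = 2100000 / 200000000 = 10500 μs.
Transmission budget = 57100 − 10500 = 46600 μs.
R ≥ L / t_tx = 32000 bits / 0.0466 s = 686.7 kbps.

686.7 kbps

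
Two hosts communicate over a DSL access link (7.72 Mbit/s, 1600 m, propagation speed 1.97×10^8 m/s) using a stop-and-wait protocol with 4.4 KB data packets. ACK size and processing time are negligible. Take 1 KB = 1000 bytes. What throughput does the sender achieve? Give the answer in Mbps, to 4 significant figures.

7.693 Mbps

t_tx = L/R = 35200/7720000 = 0.00455959 s.
t_prop = 1600/197000000 = 8.12183e-06 s; RTT = 1.62437e-05 s.
Cycle = t_tx + RTT = 0.00457583 s.
Throughput = L / cycle = 35200 / 0.00457583 = 7.693 Mbps.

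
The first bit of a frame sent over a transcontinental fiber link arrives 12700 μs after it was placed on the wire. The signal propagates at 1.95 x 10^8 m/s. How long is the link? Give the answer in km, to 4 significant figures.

2477 km

d = s × t_prop = 195000000 × 0.0127 = 2477 km.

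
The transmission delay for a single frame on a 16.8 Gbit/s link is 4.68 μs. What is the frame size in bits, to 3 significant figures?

78600 bits

L = R × t_tx = 16800000000 b/s × 4.68e-06 s = 78624 bits.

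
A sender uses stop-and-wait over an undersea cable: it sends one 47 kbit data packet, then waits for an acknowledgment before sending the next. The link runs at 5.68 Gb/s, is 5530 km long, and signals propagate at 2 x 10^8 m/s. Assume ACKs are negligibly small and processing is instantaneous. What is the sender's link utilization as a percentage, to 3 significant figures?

0.0150 %

t_tx = L/R = 47000/5680000000 = 8.27465e-06 s.
t_prop = 5530000/200000000 = 0.02765 s; RTT = 0.0553 s.
Cycle = t_tx + RTT = 0.0553083 s.
Utilization = t_tx / cycle = 8.27465e-06/0.0553083 = 0.0150 %.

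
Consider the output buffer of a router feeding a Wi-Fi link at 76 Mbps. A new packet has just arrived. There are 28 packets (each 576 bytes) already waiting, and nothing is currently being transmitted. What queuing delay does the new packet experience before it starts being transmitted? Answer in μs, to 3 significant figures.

1700 μs

Each queued packet: L/R = 4608/76000000 = 60.6316 μs.
28 queued → 1697.68 μs.
Queuing delay = 1700 μs.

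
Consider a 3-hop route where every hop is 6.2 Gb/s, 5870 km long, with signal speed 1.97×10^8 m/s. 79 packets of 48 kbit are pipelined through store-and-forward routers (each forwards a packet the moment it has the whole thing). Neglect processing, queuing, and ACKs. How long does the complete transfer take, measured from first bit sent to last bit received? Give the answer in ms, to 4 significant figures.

90.02 ms

Per-hop transmission t_tx = L/R = 48000/6200000000 = 0.00774194 ms.
Per-hop propagation t_prop = 5870000/197000000 = 29.797 ms.
Pipeline fill: first packet needs 3·t_tx to clear all hops; remaining 78 packets each add one t_tx.
Total = (3+79-1)·t_tx + 3·t_prop = 81·0.00774194 + 3·29.797 = 90.02 ms.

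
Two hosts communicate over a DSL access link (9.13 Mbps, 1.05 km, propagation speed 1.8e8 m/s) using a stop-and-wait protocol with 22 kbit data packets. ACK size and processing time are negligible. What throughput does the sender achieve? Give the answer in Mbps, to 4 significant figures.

9.086 Mbps

t_tx = L/R = 22000/9130000 = 0.00240964 s.
t_prop = 1050/180000000 = 5.83333e-06 s; RTT = 1.16667e-05 s.
Cycle = t_tx + RTT = 0.00242131 s.
Throughput = L / cycle = 22000 / 0.00242131 = 9.086 Mbps.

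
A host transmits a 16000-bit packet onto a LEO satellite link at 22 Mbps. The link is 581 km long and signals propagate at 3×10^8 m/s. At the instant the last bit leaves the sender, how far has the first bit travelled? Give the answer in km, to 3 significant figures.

t_tx = L/R = 16000/22000000 = 0.000727273 s.
Distance = s × t_tx = 300000000 × 0.000727273 = 218 km.

218 km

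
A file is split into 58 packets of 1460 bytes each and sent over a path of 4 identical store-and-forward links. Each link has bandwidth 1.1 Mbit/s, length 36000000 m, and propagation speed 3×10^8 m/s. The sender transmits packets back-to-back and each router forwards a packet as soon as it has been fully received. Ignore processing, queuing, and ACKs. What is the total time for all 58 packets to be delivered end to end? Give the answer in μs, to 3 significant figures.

Per-hop transmission t_tx = L/R = 11680/1100000 = 10618.2 μs.
Per-hop propagation t_prop = 36000000/300000000 = 120000 μs.
Pipeline fill: first packet needs 4·t_tx to clear all hops; remaining 57 packets each add one t_tx.
Total = (4+58-1)·t_tx + 4·t_prop = 61·10618.2 + 4·120000 = 1130000 μs.

1130000 μs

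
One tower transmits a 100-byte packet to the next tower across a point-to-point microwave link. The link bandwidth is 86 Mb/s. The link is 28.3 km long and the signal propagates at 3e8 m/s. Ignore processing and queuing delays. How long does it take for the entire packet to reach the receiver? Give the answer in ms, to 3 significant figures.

L = 100 × 8 = 800 bits.
Transmission delay = L/R = 800 / 86000000 = 0.00930233 ms.
Propagation delay = d/s = 28300 m / 300000000 m/s = 0.0943333 ms.
Total = 0.104 ms.

0.104 ms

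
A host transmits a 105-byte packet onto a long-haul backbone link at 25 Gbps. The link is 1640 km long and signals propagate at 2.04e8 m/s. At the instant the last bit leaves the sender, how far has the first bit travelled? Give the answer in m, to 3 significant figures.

6.85 m

t_tx = L/R = 840/25000000000 = 3.36e-08 s.
Distance = s × t_tx = 204000000 × 3.36e-08 = 6.85 m.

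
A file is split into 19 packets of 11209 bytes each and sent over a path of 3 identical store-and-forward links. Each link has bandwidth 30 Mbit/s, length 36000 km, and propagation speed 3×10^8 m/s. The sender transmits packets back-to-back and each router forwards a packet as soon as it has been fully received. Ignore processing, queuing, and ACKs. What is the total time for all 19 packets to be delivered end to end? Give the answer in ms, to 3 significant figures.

Per-hop transmission t_tx = L/R = 89672/30000000 = 2.98907 ms.
Per-hop propagation t_prop = 36000000/300000000 = 120 ms.
Pipeline fill: first packet needs 3·t_tx to clear all hops; remaining 18 packets each add one t_tx.
Total = (3+19-1)·t_tx + 3·t_prop = 21·2.98907 + 3·120 = 423 ms.

423 ms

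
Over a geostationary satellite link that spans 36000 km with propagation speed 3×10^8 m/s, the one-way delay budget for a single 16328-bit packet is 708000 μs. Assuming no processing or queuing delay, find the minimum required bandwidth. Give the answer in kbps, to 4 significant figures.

Propagation delay = 36000000 / 300000000 = 120000 μs.
Transmission budget = 708000 − 120000 = 588000 μs.
R ≥ L / t_tx = 16328 bits / 0.588 s = 27.77 kbps.

27.77 kbps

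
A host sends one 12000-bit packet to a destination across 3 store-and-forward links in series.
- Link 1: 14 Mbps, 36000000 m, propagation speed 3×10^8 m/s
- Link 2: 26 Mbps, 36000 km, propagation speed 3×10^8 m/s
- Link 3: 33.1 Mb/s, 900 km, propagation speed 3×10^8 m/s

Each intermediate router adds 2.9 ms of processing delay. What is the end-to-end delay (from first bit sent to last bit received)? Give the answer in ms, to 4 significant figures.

Transmission delays (L/R per hop): 0.857143, 0.461538, 0.362538 ms; sum = 1.68122 ms.
Propagation delays (d/s per hop): 120, 120, 3 ms; sum = 243 ms.
Processing at 2 router(s): 2 × 2.9 ms = 5.8 ms.
End-to-end = 250.5 ms.

250.5 ms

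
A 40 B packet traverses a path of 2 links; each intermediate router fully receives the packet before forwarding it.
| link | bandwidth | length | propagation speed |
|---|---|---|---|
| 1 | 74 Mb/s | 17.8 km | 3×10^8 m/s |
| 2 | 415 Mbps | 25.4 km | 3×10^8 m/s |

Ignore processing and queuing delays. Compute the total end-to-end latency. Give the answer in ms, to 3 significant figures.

0.149 ms

L = 40 × 8 = 320 bits.
Transmission delays (L/R per hop): 0.00432432, 0.000771084 ms; sum = 0.00509541 ms.
Propagation delays (d/s per hop): 0.0593333, 0.0846667 ms; sum = 0.144 ms.
End-to-end = 0.149 ms.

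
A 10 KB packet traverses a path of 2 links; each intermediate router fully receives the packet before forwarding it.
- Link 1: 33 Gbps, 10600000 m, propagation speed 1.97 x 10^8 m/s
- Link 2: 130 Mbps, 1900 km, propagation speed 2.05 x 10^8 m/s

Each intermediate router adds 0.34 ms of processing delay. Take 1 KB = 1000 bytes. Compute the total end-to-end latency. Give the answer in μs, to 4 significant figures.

L = 80000 bits.
Transmission delays (L/R per hop): 2.42424, 615.385 μs; sum = 617.809 μs.
Propagation delays (d/s per hop): 53807.1, 9268.29 μs; sum = 63075.4 μs.
Processing at 1 router(s): 1 × 0.34 ms = 340 μs.
End-to-end = 64030 μs.

64030 μs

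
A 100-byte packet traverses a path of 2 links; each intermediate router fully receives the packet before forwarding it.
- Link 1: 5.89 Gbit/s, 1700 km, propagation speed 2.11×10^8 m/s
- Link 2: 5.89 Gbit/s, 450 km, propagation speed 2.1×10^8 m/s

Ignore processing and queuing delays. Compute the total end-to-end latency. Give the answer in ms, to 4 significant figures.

L = 100 × 8 = 800 bits.
Transmission delay per hop = L/R = 800/5890000000 = 0.000135823 ms; 2 hops → 0.000271647 ms.
Propagation delays (d/s per hop): 8.05687, 2.14286 ms; sum = 10.1997 ms.
End-to-end = 10.20 ms.

10.20 ms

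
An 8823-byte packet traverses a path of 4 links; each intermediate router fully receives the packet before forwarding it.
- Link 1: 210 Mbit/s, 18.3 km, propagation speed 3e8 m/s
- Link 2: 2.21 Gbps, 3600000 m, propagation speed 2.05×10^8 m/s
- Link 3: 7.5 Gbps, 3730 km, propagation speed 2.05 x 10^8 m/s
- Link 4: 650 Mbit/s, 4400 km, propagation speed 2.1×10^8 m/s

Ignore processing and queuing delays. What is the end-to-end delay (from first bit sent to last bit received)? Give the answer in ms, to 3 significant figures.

L = 8823 × 8 = 70584 bits.
Transmission delays (L/R per hop): 0.336114, 0.0319385, 0.0094112, 0.108591 ms; sum = 0.486055 ms.
Propagation delays (d/s per hop): 0.061, 17.561, 18.1951, 20.9524 ms; sum = 56.7695 ms.
End-to-end = 57.3 ms.

57.3 ms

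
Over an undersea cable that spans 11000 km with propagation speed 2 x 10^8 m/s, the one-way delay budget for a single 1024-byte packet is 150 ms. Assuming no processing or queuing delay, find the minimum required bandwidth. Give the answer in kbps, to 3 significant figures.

86.2 kbps

L = 8192 bits.
Propagation delay = 11000000 / 200000000 = 55 ms.
Transmission budget = 150 − 55 = 95 ms.
R ≥ L / t_tx = 8192 bits / 0.095 s = 86.2 kbps.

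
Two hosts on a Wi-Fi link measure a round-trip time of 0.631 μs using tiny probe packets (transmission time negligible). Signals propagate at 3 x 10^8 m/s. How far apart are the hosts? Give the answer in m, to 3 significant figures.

One-way propagation = RTT/2 = 0.3155 μs.
d = s × t = 300000000 × 3.155e-07 = 94.7 m.

94.7 m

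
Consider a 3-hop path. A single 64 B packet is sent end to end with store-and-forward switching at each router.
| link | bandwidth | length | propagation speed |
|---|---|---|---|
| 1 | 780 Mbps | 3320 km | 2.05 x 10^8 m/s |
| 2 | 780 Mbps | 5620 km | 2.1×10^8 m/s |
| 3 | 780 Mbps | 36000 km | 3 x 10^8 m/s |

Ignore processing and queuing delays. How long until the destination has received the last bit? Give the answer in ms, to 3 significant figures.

163 ms

L = 64 × 8 = 512 bits.
Transmission delay per hop = L/R = 512/780000000 = 0.00065641 ms; 3 hops → 0.00196923 ms.
Propagation delays (d/s per hop): 16.1951, 26.7619, 120 ms; sum = 162.957 ms.
End-to-end = 163 ms.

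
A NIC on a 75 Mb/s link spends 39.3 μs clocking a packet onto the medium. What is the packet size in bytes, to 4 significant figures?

L = R × t_tx = 75000000 b/s × 3.93e-05 s = 2947.5 bits.
In bytes: 2947.5 / 8 = 368.4 bytes.

368.4 bytes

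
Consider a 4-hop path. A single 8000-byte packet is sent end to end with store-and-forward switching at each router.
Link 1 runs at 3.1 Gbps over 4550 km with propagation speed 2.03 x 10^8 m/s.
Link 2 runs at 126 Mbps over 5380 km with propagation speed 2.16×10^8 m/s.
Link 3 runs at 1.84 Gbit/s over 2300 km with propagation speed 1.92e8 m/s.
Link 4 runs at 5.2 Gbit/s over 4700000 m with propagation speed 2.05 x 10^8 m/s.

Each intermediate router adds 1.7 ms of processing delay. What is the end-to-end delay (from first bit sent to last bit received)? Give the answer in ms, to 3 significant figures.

L = 8000 × 8 = 64000 bits.
Transmission delays (L/R per hop): 0.0206452, 0.507937, 0.0347826, 0.0123077 ms; sum = 0.575672 ms.
Propagation delays (d/s per hop): 22.4138, 24.9074, 11.9792, 22.9268 ms; sum = 82.2272 ms.
Processing at 3 router(s): 3 × 1.7 ms = 5.1 ms.
End-to-end = 87.9 ms.

87.9 ms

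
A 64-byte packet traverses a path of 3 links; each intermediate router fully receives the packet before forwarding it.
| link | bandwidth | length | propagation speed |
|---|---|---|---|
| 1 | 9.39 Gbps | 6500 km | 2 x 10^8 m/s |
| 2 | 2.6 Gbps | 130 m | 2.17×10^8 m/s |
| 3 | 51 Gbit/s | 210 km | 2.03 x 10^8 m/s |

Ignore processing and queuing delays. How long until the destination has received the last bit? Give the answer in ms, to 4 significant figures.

L = 64 × 8 = 512 bits.
Transmission delays (L/R per hop): 5.45261e-05, 0.000196923, 1.00392e-05 ms; sum = 0.000261488 ms.
Propagation delays (d/s per hop): 32.5, 0.000599078, 1.03448 ms; sum = 33.5351 ms.
End-to-end = 33.54 ms.

33.54 ms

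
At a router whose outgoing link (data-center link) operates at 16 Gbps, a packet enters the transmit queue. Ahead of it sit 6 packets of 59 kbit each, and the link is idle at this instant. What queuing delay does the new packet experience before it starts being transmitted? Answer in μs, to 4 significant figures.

22.13 μs

Each queued packet: L/R = 59000/16000000000 = 3.6875 μs.
6 queued → 22.125 μs.
Queuing delay = 22.13 μs.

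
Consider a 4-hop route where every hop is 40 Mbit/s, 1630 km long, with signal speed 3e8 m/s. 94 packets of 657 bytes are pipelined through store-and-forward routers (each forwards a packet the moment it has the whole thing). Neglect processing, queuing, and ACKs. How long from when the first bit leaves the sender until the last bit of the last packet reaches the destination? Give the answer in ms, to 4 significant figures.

34.48 ms

Per-hop transmission t_tx = L/R = 5256/40000000 = 0.1314 ms.
Per-hop propagation t_prop = 1630000/300000000 = 5.43333 ms.
Pipeline fill: first packet needs 4·t_tx to clear all hops; remaining 93 packets each add one t_tx.
Total = (4+94-1)·t_tx + 4·t_prop = 97·0.1314 + 4·5.43333 = 34.48 ms.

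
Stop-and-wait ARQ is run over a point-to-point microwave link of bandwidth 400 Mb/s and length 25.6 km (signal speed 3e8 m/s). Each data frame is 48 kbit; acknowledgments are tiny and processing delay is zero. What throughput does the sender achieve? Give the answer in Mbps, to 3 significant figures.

165 Mbps

t_tx = L/R = 48000/400000000 = 0.00012 s.
t_prop = 25600/300000000 = 8.53333e-05 s; RTT = 0.000170667 s.
Cycle = t_tx + RTT = 0.000290667 s.
Throughput = L / cycle = 48000 / 0.000290667 = 165 Mbps.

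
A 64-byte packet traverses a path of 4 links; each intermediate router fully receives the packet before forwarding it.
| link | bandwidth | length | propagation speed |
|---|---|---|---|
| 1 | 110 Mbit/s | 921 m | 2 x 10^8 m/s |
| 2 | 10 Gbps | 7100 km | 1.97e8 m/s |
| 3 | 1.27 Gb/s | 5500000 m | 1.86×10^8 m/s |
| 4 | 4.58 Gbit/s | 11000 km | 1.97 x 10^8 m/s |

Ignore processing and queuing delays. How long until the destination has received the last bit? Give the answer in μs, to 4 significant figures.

121500 μs

L = 64 × 8 = 512 bits.
Transmission delays (L/R per hop): 4.65455, 0.0512, 0.40315, 0.11179 μs; sum = 5.22069 μs.
Propagation delays (d/s per hop): 4.605, 36040.6, 29569.9, 55837.6 μs; sum = 121453 μs.
End-to-end = 121500 μs.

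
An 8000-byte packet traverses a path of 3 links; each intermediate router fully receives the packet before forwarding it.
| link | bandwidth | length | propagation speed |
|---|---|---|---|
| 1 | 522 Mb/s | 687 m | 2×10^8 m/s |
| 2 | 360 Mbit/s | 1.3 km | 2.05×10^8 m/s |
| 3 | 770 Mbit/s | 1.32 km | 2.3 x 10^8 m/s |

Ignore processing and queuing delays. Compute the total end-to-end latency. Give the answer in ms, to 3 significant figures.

L = 8000 × 8 = 64000 bits.
Transmission delays (L/R per hop): 0.122605, 0.177778, 0.0831169 ms; sum = 0.3835 ms.
Propagation delays (d/s per hop): 0.003435, 0.00634146, 0.00573913 ms; sum = 0.0155156 ms.
End-to-end = 0.399 ms.

0.399 ms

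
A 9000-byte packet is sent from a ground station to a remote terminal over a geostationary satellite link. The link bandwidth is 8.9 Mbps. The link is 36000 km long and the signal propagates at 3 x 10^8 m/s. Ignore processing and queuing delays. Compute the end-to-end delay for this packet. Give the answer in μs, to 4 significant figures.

128100 μs

L = 9000 × 8 = 72000 bits.
Transmission delay = L/R = 72000 / 8900000 = 8089.89 μs.
Propagation delay = d/s = 36000000 m / 300000000 m/s = 120000 μs.
Total = 128100 μs.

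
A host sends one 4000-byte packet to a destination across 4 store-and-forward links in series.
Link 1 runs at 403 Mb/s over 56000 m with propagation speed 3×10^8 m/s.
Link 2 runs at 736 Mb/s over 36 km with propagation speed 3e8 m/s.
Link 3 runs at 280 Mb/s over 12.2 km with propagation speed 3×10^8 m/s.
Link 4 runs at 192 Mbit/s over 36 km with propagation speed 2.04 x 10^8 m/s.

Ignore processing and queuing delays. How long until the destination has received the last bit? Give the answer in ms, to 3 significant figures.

0.928 ms

L = 4000 × 8 = 32000 bits.
Transmission delays (L/R per hop): 0.0794045, 0.0434783, 0.114286, 0.166667 ms; sum = 0.403835 ms.
Propagation delays (d/s per hop): 0.186667, 0.12, 0.0406667, 0.176471 ms; sum = 0.523804 ms.
End-to-end = 0.928 ms.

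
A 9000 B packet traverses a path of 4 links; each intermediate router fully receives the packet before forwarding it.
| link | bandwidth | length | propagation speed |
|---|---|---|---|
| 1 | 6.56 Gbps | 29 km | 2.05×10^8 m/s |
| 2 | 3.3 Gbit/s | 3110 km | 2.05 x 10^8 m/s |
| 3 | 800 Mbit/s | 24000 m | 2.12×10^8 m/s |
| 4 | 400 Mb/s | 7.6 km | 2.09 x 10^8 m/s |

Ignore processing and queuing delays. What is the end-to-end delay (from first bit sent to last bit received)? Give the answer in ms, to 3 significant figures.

15.8 ms

L = 9000 × 8 = 72000 bits.
Transmission delays (L/R per hop): 0.0109756, 0.0218182, 0.09, 0.18 ms; sum = 0.302794 ms.
Propagation delays (d/s per hop): 0.141463, 15.1707, 0.113208, 0.0363636 ms; sum = 15.4618 ms.
End-to-end = 15.8 ms.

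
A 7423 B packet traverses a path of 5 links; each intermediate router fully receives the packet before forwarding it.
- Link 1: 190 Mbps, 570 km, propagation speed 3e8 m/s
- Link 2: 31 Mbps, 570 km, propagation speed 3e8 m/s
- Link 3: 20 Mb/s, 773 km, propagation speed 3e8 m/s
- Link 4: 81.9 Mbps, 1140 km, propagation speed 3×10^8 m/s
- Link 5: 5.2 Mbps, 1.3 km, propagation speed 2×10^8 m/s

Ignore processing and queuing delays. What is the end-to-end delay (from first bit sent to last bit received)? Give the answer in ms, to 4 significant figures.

27.53 ms

L = 7423 × 8 = 59384 bits.
Transmission delays (L/R per hop): 0.312547, 1.91561, 2.9692, 0.725079, 11.42 ms; sum = 17.3424 ms.
Propagation delays (d/s per hop): 1.9, 1.9, 2.57667, 3.8, 0.0065 ms; sum = 10.1832 ms.
End-to-end = 27.53 ms.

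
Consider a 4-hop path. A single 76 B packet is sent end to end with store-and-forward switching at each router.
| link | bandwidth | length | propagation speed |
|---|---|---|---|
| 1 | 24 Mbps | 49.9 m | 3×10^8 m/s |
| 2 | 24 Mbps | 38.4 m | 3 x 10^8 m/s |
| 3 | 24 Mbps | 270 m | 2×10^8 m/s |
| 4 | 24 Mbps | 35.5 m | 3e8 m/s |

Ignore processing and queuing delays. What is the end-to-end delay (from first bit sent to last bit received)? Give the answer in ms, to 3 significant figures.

0.103 ms

L = 76 × 8 = 608 bits.
Transmission delay per hop = L/R = 608/24000000 = 0.0253333 ms; 4 hops → 0.101333 ms.
Propagation delays (d/s per hop): 0.000166333, 0.000128, 0.00135, 0.000118333 ms; sum = 0.00176267 ms.
End-to-end = 0.103 ms.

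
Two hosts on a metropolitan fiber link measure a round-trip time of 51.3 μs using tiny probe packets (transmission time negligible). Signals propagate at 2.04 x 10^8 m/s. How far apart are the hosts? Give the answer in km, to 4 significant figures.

5.233 km

One-way propagation = RTT/2 = 25.65 μs.
d = s × t = 204000000 × 2.565e-05 = 5.233 km.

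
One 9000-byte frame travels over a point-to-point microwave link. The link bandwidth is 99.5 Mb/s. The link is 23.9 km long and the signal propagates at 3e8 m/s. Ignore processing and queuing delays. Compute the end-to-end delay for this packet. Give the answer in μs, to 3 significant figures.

803 μs

L = 9000 × 8 = 72000 bits.
Transmission delay = L/R = 72000 / 99500000 = 723.618 μs.
Propagation delay = d/s = 23900 m / 300000000 m/s = 79.6667 μs.
Total = 803 μs.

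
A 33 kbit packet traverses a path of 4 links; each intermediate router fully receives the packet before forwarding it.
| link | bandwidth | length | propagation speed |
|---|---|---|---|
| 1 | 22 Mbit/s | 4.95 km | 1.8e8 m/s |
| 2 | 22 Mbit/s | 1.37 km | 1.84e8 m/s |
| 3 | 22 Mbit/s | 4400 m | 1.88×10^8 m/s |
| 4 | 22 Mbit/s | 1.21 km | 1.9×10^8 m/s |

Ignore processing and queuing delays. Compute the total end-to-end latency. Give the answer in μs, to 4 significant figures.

6065 μs

L = 33000 bits.
Transmission delay per hop = L/R = 33000/22000000 = 1500 μs; 4 hops → 6000 μs.
Propagation delays (d/s per hop): 27.5, 7.44565, 23.4043, 6.36842 μs; sum = 64.7183 μs.
End-to-end = 6065 μs.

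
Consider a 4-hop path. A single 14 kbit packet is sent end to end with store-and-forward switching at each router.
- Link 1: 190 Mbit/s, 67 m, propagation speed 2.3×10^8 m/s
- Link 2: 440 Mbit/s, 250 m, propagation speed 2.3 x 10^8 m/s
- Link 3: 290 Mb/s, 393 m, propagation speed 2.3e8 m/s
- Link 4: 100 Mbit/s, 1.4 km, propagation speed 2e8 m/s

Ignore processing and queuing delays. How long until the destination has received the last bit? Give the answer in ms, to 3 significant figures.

0.304 ms

L = 14000 bits.
Transmission delays (L/R per hop): 0.0736842, 0.0318182, 0.0482759, 0.14 ms; sum = 0.293778 ms.
Propagation delays (d/s per hop): 0.000291304, 0.00108696, 0.0017087, 0.007 ms; sum = 0.010087 ms.
End-to-end = 0.304 ms.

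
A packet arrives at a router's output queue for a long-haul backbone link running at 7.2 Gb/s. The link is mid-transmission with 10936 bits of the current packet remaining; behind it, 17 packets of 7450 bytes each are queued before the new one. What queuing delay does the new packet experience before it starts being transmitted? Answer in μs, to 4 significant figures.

142.2 μs

Each queued packet: L/R = 59600/7200000000 = 8.27778 μs.
17 queued → 140.722 μs.
Plus remaining 10936 bits of current packet: 1.51889 μs.
Queuing delay = 142.2 μs.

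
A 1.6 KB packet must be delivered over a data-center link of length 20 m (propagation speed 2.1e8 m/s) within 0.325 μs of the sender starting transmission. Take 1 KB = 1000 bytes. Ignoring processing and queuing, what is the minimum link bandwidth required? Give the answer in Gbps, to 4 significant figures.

55.71 Gbps

L = 12800 bits.
Propagation delay = 20 / 210000000 = 0.0952381 μs.
Transmission budget = 0.325 − 0.0952381 = 0.229762 μs.
R ≥ L / t_tx = 12800 bits / 2.29762e-07 s = 55.71 Gbps.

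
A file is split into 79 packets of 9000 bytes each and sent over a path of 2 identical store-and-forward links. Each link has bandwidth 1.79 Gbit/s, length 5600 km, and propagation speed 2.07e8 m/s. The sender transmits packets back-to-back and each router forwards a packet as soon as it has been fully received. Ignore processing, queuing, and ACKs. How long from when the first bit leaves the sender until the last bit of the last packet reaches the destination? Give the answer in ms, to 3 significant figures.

57.3 ms

Per-hop transmission t_tx = L/R = 72000/1790000000 = 0.0402235 ms.
Per-hop propagation t_prop = 5600000/2.07e+08 = 27.0531 ms.
Pipeline fill: first packet needs 2·t_tx to clear all hops; remaining 78 packets each add one t_tx.
Total = (2+79-1)·t_tx + 2·t_prop = 80·0.0402235 + 2·27.0531 = 57.3 ms.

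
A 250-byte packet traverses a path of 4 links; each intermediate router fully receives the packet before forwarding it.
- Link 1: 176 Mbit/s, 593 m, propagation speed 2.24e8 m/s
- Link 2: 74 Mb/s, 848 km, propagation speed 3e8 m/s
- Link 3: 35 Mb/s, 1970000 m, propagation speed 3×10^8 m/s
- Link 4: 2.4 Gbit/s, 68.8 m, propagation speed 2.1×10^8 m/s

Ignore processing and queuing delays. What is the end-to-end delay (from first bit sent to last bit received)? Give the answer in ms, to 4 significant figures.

9.493 ms

L = 250 × 8 = 2000 bits.
Transmission delays (L/R per hop): 0.0113636, 0.027027, 0.0571429, 0.000833333 ms; sum = 0.0963669 ms.
Propagation delays (d/s per hop): 0.00264732, 2.82667, 6.56667, 0.000327619 ms; sum = 9.39631 ms.
End-to-end = 9.493 ms.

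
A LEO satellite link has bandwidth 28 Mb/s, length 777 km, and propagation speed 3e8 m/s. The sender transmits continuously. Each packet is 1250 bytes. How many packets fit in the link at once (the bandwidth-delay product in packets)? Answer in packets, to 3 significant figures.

7.25 packets

Propagation delay = 777000 / 300000000 = 0.00259 s.
BDP = R × t_prop = 28000000 × 0.00259 = 72520 bits.
In packets of 10000 bits: 7.25 packets.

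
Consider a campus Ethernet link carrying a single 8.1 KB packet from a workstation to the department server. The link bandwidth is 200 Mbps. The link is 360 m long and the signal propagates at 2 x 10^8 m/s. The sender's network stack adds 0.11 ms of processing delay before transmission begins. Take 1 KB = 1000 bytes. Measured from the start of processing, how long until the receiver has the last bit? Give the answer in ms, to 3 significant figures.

L = 64800 bits.
Transmission delay = L/R = 64800 / 200000000 = 0.324 ms.
Propagation delay = d/s = 360 m / 200000000 m/s = 0.0018 ms.
Plus processing delay 0.11 ms = 0.11 ms.
Total = 0.436 ms.

0.436 ms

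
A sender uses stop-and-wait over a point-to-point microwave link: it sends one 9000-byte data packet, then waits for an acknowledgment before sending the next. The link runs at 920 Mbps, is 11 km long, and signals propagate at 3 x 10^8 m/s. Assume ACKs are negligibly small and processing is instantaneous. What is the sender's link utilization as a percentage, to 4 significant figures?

51.63 %

t_tx = L/R = 72000/920000000 = 7.82609e-05 s.
t_prop = 11000/300000000 = 3.66667e-05 s; RTT = 7.33333e-05 s.
Cycle = t_tx + RTT = 0.000151594 s.
Utilization = t_tx / cycle = 7.82609e-05/0.000151594 = 51.63 %.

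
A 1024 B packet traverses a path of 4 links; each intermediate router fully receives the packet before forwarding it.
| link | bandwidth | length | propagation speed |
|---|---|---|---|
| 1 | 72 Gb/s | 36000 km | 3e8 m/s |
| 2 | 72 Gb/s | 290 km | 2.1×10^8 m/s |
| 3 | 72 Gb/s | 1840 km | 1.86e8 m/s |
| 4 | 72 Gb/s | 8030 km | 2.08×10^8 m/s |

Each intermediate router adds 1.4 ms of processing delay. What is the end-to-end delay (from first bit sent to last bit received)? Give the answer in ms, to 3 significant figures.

L = 1024 × 8 = 8192 bits.
Transmission delay per hop = L/R = 8192/72000000000 = 0.000113778 ms; 4 hops → 0.000455111 ms.
Propagation delays (d/s per hop): 120, 1.38095, 9.89247, 38.6058 ms; sum = 169.879 ms.
Processing at 3 router(s): 3 × 1.4 ms = 4.2 ms.
End-to-end = 174 ms.

174 ms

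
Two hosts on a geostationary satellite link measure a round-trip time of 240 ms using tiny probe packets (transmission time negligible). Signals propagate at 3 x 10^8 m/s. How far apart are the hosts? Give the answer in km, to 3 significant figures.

36000 km

One-way propagation = RTT/2 = 120 ms.
d = s × t = 300000000 × 0.12 = 36000 km.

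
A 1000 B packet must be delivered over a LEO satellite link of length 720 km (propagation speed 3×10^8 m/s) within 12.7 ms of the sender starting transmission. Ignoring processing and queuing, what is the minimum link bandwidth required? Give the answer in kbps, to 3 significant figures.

L = 8000 bits.
Propagation delay = 720000 / 300000000 = 2.4 ms.
Transmission budget = 12.7 − 2.4 = 10.3 ms.
R ≥ L / t_tx = 8000 bits / 0.0103 s = 777 kbps.

777 kbps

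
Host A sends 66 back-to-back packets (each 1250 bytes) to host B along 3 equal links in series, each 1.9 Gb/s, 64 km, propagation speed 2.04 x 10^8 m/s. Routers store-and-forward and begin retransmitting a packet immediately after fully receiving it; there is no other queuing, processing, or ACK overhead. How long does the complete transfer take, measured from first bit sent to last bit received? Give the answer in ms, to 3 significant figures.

Per-hop transmission t_tx = L/R = 10000/1900000000 = 0.00526316 ms.
Per-hop propagation t_prop = 64000/204000000 = 0.313725 ms.
Pipeline fill: first packet needs 3·t_tx to clear all hops; remaining 65 packets each add one t_tx.
Total = (3+66-1)·t_tx + 3·t_prop = 68·0.00526316 + 3·0.313725 = 1.30 ms.

1.30 ms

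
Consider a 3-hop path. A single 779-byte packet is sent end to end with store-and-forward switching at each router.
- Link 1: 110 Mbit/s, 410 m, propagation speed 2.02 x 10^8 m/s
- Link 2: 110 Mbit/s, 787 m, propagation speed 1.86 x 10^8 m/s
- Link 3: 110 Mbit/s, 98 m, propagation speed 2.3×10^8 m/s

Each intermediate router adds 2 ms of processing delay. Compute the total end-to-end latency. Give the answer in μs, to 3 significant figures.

4180 μs

L = 779 × 8 = 6232 bits.
Transmission delay per hop = L/R = 6232/110000000 = 56.6545 μs; 3 hops → 169.964 μs.
Propagation delays (d/s per hop): 2.0297, 4.23118, 0.426087 μs; sum = 6.68697 μs.
Processing at 2 router(s): 2 × 2 ms = 4000 μs.
End-to-end = 4180 μs.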